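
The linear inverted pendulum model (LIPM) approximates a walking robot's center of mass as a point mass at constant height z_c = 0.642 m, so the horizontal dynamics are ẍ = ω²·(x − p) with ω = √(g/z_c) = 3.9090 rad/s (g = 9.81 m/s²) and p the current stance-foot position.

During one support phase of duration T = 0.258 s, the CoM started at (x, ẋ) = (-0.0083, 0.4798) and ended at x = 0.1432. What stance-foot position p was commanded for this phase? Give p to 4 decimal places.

ωT = 3.9090·0.258 = 1.008522; cosh(ωT) = 1.553152, sinh(ωT) = 1.188394
x(T) = p + (x₀−p)·cosh(ωT) + (ẋ₀/ω)·sinh(ωT) ⇒ p·(1 − cosh) = x(T) − x₀·cosh − (ẋ₀/ω)·sinh
numerator   = 0.1432 − (-0.0083)·1.553152 − (0.4798/3.9090)·1.188394 = 0.010225
denominator = 1 − 1.553152 = -0.553152
p = 0.010225 / -0.553152 = -0.0185

p = -0.0185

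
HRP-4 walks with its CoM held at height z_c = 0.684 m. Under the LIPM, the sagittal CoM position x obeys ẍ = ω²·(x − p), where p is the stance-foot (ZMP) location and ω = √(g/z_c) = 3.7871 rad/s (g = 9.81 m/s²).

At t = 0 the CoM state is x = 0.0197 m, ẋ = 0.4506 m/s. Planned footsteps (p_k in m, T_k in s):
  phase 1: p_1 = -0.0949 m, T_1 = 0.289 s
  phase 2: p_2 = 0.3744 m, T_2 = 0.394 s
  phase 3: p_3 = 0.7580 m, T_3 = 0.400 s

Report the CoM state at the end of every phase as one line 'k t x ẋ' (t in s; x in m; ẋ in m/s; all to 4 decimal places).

phase 1: p=-0.0949, T=0.289, ωT=1.094472, cosh=1.661160, sinh=1.326444; start (x,ẋ)=(0.019700, 0.450600) → end (x,ẋ)=(0.253293, 1.324198)
phase 2: p=0.3744, T=0.394, ωT=1.492117, cosh=2.335698, sinh=2.110802; start (x,ẋ)=(0.253293, 1.324198) → end (x,ẋ)=(0.829594, 2.124820)
phase 3: p=0.7580, T=0.400, ωT=1.514840, cosh=2.384268, sinh=2.164425; start (x,ẋ)=(0.829594, 2.124820) → end (x,ẋ)=(2.143089, 5.652991)

1 0.2890 0.2533 1.3242
2 0.6830 0.8296 2.1248
3 1.0830 2.1431 5.6530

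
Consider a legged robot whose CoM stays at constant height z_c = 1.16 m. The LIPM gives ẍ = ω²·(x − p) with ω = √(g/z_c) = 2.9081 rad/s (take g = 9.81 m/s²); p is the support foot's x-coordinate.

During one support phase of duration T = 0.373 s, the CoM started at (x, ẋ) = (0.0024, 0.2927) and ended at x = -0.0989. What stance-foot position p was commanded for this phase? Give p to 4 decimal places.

ωT = 2.9081·0.373 = 1.084721; cosh(ωT) = 1.648306, sinh(ωT) = 1.310310
x(T) = p + (x₀−p)·cosh(ωT) + (ẋ₀/ω)·sinh(ωT) ⇒ p·(1 − cosh) = x(T) − x₀·cosh − (ẋ₀/ω)·sinh
numerator   = -0.0989 − (0.0024)·1.648306 − (0.2927/2.9081)·1.310310 = -0.234738
denominator = 1 − 1.648306 = -0.648306
p = -0.234738 / -0.648306 = 0.3621

p = 0.3621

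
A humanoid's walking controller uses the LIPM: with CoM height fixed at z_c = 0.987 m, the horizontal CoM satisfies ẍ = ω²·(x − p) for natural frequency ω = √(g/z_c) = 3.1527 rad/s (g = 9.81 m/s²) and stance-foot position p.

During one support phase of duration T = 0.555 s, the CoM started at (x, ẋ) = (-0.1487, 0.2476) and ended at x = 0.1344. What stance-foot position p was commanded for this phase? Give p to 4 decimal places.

p = -0.1813

ωT = 3.1527·0.555 = 1.749749; cosh(ωT) = 2.963487, sinh(ωT) = 2.789669
x(T) = p + (x₀−p)·cosh(ωT) + (ẋ₀/ω)·sinh(ωT) ⇒ p·(1 − cosh) = x(T) − x₀·cosh − (ẋ₀/ω)·sinh
numerator   = 0.1344 − (-0.1487)·2.963487 − (0.2476/3.1527)·2.789669 = 0.355981
denominator = 1 − 2.963487 = -1.963487
p = 0.355981 / -1.963487 = -0.1813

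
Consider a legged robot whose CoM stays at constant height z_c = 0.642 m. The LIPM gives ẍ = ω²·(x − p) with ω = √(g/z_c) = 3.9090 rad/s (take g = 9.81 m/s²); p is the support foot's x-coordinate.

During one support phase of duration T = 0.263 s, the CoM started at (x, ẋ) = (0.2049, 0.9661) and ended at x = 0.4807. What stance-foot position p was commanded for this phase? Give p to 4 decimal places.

ωT = 3.9090·0.263 = 1.028067; cosh(ωT) = 1.576677, sinh(ωT) = 1.218979
x(T) = p + (x₀−p)·cosh(ωT) + (ẋ₀/ω)·sinh(ωT) ⇒ p·(1 − cosh) = x(T) − x₀·cosh − (ẋ₀/ω)·sinh
numerator   = 0.4807 − (0.2049)·1.576677 − (0.9661/3.9090)·1.218979 = -0.143629
denominator = 1 − 1.576677 = -0.576677
p = -0.143629 / -0.576677 = 0.2491

p = 0.2491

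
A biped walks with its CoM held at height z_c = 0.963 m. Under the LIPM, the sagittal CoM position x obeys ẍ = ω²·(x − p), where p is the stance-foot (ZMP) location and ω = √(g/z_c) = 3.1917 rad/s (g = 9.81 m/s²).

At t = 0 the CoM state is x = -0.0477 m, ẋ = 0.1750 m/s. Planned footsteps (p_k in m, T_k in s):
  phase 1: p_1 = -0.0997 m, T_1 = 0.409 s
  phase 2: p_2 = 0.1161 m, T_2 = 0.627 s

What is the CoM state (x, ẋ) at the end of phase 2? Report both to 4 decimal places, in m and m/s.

phase 1: p=-0.0997, T=0.409, ωT=1.305405, cosh=1.980123, sinh=1.709061; start (x,ẋ)=(-0.047700, 0.175000) → end (x,ẋ)=(0.096974, 0.630172)
phase 2: p=0.1161, T=0.627, ωT=2.001196, cosh=3.766536, sinh=3.631362; start (x,ẋ)=(0.096974, 0.630172) → end (x,ẋ)=(0.761039, 2.151886)

x = 0.7610, ẋ = 2.1519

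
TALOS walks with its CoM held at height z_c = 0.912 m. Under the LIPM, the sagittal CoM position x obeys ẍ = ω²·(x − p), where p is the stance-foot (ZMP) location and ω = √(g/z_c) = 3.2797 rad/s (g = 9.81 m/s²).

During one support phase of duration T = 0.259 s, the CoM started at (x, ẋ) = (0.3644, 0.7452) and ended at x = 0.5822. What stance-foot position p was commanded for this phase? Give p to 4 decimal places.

ωT = 3.2797·0.259 = 0.849442; cosh(ωT) = 1.382998, sinh(ωT) = 0.955345
x(T) = p + (x₀−p)·cosh(ωT) + (ẋ₀/ω)·sinh(ωT) ⇒ p·(1 − cosh) = x(T) − x₀·cosh − (ẋ₀/ω)·sinh
numerator   = 0.5822 − (0.3644)·1.382998 − (0.7452/3.2797)·0.955345 = -0.138834
denominator = 1 − 1.382998 = -0.382998
p = -0.138834 / -0.382998 = 0.3625

p = 0.3625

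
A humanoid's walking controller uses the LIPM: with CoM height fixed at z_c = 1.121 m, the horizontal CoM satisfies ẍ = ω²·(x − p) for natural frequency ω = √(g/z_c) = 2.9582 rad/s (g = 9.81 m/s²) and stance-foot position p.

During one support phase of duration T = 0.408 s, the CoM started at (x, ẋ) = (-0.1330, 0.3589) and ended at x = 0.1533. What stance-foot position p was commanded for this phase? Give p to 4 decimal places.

p = -0.2568

ωT = 2.9582·0.408 = 1.206946; cosh(ωT) = 1.821183, sinh(ωT) = 1.522074
x(T) = p + (x₀−p)·cosh(ωT) + (ẋ₀/ω)·sinh(ωT) ⇒ p·(1 − cosh) = x(T) − x₀·cosh − (ẋ₀/ω)·sinh
numerator   = 0.1533 − (-0.1330)·1.821183 − (0.3589/2.9582)·1.522074 = 0.210854
denominator = 1 − 1.821183 = -0.821183
p = 0.210854 / -0.821183 = -0.2568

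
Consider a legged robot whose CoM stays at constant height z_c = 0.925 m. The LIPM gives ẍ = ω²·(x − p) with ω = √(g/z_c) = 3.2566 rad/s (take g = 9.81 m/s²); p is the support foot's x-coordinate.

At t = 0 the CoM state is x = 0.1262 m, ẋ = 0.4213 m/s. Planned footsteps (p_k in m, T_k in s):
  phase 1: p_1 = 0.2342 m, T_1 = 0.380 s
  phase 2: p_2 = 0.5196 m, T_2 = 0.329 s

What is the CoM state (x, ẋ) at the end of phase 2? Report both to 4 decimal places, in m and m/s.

phase 1: p=0.2342, T=0.380, ωT=1.237508, cosh=1.868560, sinh=1.578453; start (x,ẋ)=(0.126200, 0.421300) → end (x,ẋ)=(0.236597, 0.232062)
phase 2: p=0.5196, T=0.329, ωT=1.071421, cosh=1.631024, sinh=1.288503; start (x,ẋ)=(0.236597, 0.232062) → end (x,ẋ)=(0.149833, -0.809021)

x = 0.1498, ẋ = -0.8090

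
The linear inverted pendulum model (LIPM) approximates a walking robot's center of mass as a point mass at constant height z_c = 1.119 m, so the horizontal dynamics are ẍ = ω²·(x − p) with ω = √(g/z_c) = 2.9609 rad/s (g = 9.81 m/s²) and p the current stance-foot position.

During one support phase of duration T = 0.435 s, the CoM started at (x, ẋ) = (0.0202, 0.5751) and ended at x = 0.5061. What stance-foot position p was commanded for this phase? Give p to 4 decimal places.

ωT = 2.9609·0.435 = 1.287991; cosh(ωT) = 1.950661, sinh(ωT) = 1.674837
x(T) = p + (x₀−p)·cosh(ωT) + (ẋ₀/ω)·sinh(ωT) ⇒ p·(1 − cosh) = x(T) − x₀·cosh − (ẋ₀/ω)·sinh
numerator   = 0.5061 − (0.0202)·1.950661 − (0.5751/2.9609)·1.674837 = 0.141391
denominator = 1 − 1.950661 = -0.950661
p = 0.141391 / -0.950661 = -0.1487

p = -0.1487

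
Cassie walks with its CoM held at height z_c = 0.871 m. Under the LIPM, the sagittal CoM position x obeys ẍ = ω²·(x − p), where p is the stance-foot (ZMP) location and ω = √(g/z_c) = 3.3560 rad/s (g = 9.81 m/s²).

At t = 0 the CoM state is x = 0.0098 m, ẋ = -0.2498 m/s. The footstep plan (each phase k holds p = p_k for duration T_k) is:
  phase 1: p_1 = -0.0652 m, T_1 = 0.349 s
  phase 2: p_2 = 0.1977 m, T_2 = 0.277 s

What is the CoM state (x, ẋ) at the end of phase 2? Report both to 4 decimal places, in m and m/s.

phase 1: p=-0.0652, T=0.349, ωT=1.171244, cosh=1.767992, sinh=1.458011; start (x,ẋ)=(0.009800, -0.249800) → end (x,ẋ)=(-0.041126, -0.074663)
phase 2: p=0.1977, T=0.277, ωT=0.929612, cosh=1.464116, sinh=1.069410; start (x,ẋ)=(-0.041126, -0.074663) → end (x,ẋ)=(-0.175761, -0.966447)

x = -0.1758, ẋ = -0.9664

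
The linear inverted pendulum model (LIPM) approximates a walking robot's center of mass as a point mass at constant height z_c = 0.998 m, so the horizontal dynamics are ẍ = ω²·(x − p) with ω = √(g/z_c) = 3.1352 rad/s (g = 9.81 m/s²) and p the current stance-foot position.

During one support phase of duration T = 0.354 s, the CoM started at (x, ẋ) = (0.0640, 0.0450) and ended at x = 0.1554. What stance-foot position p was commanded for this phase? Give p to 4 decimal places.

p = -0.0416

ωT = 3.1352·0.354 = 1.109861; cosh(ωT) = 1.681770, sinh(ωT) = 1.352166
x(T) = p + (x₀−p)·cosh(ωT) + (ẋ₀/ω)·sinh(ωT) ⇒ p·(1 − cosh) = x(T) − x₀·cosh − (ẋ₀/ω)·sinh
numerator   = 0.1554 − (0.0640)·1.681770 − (0.0450/3.1352)·1.352166 = 0.028359
denominator = 1 − 1.681770 = -0.681770
p = 0.028359 / -0.681770 = -0.0416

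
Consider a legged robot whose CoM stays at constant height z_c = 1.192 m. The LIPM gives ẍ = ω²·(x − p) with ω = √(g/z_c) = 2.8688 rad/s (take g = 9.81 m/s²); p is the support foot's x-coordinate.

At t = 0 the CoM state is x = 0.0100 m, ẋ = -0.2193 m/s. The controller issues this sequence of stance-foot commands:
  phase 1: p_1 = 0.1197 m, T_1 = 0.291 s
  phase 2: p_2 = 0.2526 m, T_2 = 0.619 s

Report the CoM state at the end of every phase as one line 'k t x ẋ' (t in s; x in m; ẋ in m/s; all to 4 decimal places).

phase 1: p=0.1197, T=0.291, ωT=0.834821, cosh=1.369177, sinh=0.935224; start (x,ẋ)=(0.010000, -0.219300) → end (x,ẋ)=(-0.101990, -0.594582)
phase 2: p=0.2526, T=0.619, ωT=1.775787, cosh=3.037139, sinh=2.867789; start (x,ẋ)=(-0.101990, -0.594582) → end (x,ẋ)=(-1.418712, -4.723082)

1 0.2910 -0.1020 -0.5946
2 0.9100 -1.4187 -4.7231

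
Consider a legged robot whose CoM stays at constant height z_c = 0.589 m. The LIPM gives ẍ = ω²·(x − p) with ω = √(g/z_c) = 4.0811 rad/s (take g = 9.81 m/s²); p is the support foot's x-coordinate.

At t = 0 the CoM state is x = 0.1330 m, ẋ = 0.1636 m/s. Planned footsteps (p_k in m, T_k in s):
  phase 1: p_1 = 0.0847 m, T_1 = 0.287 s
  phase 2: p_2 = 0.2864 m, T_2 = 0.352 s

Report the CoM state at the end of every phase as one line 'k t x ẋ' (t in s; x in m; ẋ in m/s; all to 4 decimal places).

phase 1: p=0.0847, T=0.287, ωT=1.171276, cosh=1.768038, sinh=1.458067; start (x,ẋ)=(0.133000, 0.163600) → end (x,ẋ)=(0.228546, 0.576661)
phase 2: p=0.2864, T=0.352, ωT=1.436547, cosh=2.221947, sinh=1.984200; start (x,ẋ)=(0.228546, 0.576661) → end (x,ẋ)=(0.438220, 0.812826)

1 0.2870 0.2285 0.5767
2 0.6390 0.4382 0.8128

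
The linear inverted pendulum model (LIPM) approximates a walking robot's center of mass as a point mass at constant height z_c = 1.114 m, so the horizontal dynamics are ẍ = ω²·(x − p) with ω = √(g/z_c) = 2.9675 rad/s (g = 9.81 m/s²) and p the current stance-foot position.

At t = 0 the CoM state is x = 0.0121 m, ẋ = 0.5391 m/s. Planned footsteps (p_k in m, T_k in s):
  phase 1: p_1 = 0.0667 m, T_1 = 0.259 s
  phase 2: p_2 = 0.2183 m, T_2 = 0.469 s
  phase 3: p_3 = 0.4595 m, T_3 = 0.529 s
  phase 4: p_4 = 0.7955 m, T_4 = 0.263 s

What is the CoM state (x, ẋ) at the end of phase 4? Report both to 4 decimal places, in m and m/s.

x = 1.6550, ẋ = 3.0941

phase 1: p=0.0667, T=0.259, ωT=0.768582, cosh=1.310188, sinh=0.846519; start (x,ẋ)=(0.012100, 0.539100) → end (x,ẋ)=(0.148949, 0.569165)
phase 2: p=0.2183, T=0.469, ωT=1.391757, cosh=2.135275, sinh=1.886637; start (x,ẋ)=(0.148949, 0.569165) → end (x,ẋ)=(0.432073, 0.827056)
phase 3: p=0.4595, T=0.529, ωT=1.569808, cosh=2.506904, sinh=2.298819; start (x,ẋ)=(0.432073, 0.827056) → end (x,ẋ)=(1.031434, 1.886249)
phase 4: p=0.7955, T=0.263, ωT=0.780452, cosh=1.320329, sinh=0.862130; start (x,ẋ)=(1.031434, 1.886249) → end (x,ẋ)=(1.655012, 3.094078)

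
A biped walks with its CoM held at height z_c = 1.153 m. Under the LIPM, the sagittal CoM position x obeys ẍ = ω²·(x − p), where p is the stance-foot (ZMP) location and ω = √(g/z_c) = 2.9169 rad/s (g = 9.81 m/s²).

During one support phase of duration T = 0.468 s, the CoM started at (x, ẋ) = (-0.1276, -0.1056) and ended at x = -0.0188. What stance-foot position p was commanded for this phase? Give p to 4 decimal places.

p = -0.2888

ωT = 2.9169·0.468 = 1.365109; cosh(ωT) = 2.085752, sinh(ωT) = 1.830399
x(T) = p + (x₀−p)·cosh(ωT) + (ẋ₀/ω)·sinh(ωT) ⇒ p·(1 − cosh) = x(T) − x₀·cosh − (ẋ₀/ω)·sinh
numerator   = -0.0188 − (-0.1276)·2.085752 − (-0.1056/2.9169)·1.830399 = 0.313608
denominator = 1 − 2.085752 = -1.085752
p = 0.313608 / -1.085752 = -0.2888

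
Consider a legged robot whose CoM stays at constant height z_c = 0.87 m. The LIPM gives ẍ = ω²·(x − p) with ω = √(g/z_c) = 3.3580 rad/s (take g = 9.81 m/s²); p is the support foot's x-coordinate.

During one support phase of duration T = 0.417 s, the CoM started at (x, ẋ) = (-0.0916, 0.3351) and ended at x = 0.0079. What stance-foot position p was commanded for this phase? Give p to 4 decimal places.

ωT = 3.3580·0.417 = 1.400286; cosh(ωT) = 2.151443, sinh(ωT) = 1.904917
x(T) = p + (x₀−p)·cosh(ωT) + (ẋ₀/ω)·sinh(ωT) ⇒ p·(1 − cosh) = x(T) − x₀·cosh − (ẋ₀/ω)·sinh
numerator   = 0.0079 − (-0.0916)·2.151443 − (0.3351/3.3580)·1.904917 = 0.014878
denominator = 1 − 2.151443 = -1.151443
p = 0.014878 / -1.151443 = -0.0129

p = -0.0129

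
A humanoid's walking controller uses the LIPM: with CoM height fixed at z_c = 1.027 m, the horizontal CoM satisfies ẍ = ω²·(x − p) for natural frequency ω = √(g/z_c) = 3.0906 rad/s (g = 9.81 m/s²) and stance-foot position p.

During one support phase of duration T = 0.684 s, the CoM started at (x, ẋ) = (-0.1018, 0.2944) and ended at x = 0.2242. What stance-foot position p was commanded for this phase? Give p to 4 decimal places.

p = -0.0822

ωT = 3.0906·0.684 = 2.113970; cosh(ωT) = 4.200906, sinh(ωT) = 4.080149
x(T) = p + (x₀−p)·cosh(ωT) + (ẋ₀/ω)·sinh(ωT) ⇒ p·(1 − cosh) = x(T) − x₀·cosh − (ẋ₀/ω)·sinh
numerator   = 0.2242 − (-0.1018)·4.200906 − (0.2944/3.0906)·4.080149 = 0.263191
denominator = 1 − 4.200906 = -3.200906
p = 0.263191 / -3.200906 = -0.0822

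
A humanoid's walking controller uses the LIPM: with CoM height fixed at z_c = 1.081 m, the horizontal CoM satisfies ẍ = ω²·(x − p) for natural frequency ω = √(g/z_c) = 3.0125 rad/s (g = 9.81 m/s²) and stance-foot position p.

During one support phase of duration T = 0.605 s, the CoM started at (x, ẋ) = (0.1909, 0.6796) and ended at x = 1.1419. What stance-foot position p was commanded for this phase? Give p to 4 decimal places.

p = 0.0662

ωT = 3.0125·0.605 = 1.822563; cosh(ωT) = 3.174653, sinh(ωT) = 3.013042
x(T) = p + (x₀−p)·cosh(ωT) + (ẋ₀/ω)·sinh(ωT) ⇒ p·(1 − cosh) = x(T) − x₀·cosh − (ẋ₀/ω)·sinh
numerator   = 1.1419 − (0.1909)·3.174653 − (0.6796/3.0125)·3.013042 = -0.143863
denominator = 1 − 3.174653 = -2.174653
p = -0.143863 / -2.174653 = 0.0662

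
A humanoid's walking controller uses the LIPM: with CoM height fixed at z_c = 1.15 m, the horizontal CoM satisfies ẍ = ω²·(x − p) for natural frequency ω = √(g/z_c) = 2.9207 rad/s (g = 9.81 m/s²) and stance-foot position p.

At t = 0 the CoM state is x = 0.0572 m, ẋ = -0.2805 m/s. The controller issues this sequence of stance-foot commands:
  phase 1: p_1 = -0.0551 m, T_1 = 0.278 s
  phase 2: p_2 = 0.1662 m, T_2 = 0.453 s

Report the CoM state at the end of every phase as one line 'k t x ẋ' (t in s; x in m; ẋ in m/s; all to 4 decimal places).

1 0.2780 0.0095 -0.0816
2 0.7310 -0.1977 -0.9626

phase 1: p=-0.0551, T=0.278, ωT=0.811955, cosh=1.348148, sinh=0.904158; start (x,ẋ)=(0.057200, -0.280500) → end (x,ẋ)=(0.009463, -0.081596)
phase 2: p=0.1662, T=0.453, ωT=1.323077, cosh=2.010636, sinh=1.744322; start (x,ẋ)=(0.009463, -0.081596) → end (x,ẋ)=(-0.197673, -0.962580)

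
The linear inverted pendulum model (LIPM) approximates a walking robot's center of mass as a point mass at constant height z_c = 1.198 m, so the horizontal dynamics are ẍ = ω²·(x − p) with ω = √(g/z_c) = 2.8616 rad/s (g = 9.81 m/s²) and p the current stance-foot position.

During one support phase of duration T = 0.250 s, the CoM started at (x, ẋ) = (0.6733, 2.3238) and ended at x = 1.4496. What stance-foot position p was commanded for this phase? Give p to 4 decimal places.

ωT = 2.8616·0.250 = 0.715400; cosh(ωT) = 1.267000, sinh(ωT) = 0.778004
x(T) = p + (x₀−p)·cosh(ωT) + (ẋ₀/ω)·sinh(ωT) ⇒ p·(1 − cosh) = x(T) − x₀·cosh − (ẋ₀/ω)·sinh
numerator   = 1.4496 − (0.6733)·1.267000 − (2.3238/2.8616)·0.778004 = -0.035260
denominator = 1 − 1.267000 = -0.267000
p = -0.035260 / -0.267000 = 0.1321

p = 0.1321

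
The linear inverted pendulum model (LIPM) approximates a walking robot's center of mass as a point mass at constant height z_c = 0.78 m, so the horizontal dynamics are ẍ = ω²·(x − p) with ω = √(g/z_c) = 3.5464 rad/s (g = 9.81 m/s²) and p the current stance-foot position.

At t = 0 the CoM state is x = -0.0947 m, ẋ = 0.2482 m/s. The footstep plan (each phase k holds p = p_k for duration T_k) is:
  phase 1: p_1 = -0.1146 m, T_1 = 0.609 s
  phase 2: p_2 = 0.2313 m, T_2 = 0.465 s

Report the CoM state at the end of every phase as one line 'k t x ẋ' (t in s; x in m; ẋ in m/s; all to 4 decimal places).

1 0.6090 0.2721 1.3920
2 1.0740 1.3246 4.1171

phase 1: p=-0.1146, T=0.609, ωT=2.159758, cosh=4.392195, sinh=4.276841; start (x,ẋ)=(-0.094700, 0.248200) → end (x,ẋ)=(0.272126, 1.391974)
phase 2: p=0.2313, T=0.465, ωT=1.649076, cosh=2.697199, sinh=2.504972; start (x,ẋ)=(0.272126, 1.391974) → end (x,ẋ)=(1.324625, 4.117111)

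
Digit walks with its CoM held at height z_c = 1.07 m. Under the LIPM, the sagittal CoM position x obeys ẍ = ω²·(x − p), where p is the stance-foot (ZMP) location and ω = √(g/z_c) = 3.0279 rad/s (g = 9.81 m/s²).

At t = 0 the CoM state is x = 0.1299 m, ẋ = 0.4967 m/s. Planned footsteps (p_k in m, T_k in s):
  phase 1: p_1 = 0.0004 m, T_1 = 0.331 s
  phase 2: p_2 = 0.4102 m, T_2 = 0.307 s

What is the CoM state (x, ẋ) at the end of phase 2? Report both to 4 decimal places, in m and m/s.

phase 1: p=0.0004, T=0.331, ωT=1.002235, cosh=1.545711, sinh=1.178653; start (x,ẋ)=(0.129900, 0.496700) → end (x,ẋ)=(0.393917, 1.229920)
phase 2: p=0.4102, T=0.307, ωT=0.929565, cosh=1.464066, sinh=1.069341; start (x,ẋ)=(0.393917, 1.229920) → end (x,ẋ)=(0.820722, 1.747962)

x = 0.8207, ẋ = 1.7480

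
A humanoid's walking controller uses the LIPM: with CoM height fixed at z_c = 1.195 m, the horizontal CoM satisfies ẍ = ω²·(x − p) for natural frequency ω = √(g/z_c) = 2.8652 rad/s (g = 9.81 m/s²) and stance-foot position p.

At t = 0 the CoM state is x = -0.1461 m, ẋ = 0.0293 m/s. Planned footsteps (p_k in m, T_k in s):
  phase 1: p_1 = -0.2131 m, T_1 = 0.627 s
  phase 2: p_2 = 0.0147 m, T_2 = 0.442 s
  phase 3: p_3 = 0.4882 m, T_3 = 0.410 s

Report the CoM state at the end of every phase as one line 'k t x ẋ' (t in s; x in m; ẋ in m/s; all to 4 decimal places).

1 0.6270 0.0244 0.6535
2 1.0690 0.4057 1.2967
3 1.4790 1.0046 1.9530

phase 1: p=-0.2131, T=0.627, ωT=1.796480, cosh=3.097137, sinh=2.931255; start (x,ẋ)=(-0.146100, 0.029300) → end (x,ẋ)=(0.024384, 0.653455)
phase 2: p=0.0147, T=0.442, ωT=1.266418, cosh=1.914981, sinh=1.633141; start (x,ẋ)=(0.024384, 0.653455) → end (x,ẋ)=(0.405708, 1.296665)
phase 3: p=0.4882, T=0.410, ωT=1.174732, cosh=1.773088, sinh=1.464187; start (x,ẋ)=(0.405708, 1.296665) → end (x,ẋ)=(1.004562, 1.953033)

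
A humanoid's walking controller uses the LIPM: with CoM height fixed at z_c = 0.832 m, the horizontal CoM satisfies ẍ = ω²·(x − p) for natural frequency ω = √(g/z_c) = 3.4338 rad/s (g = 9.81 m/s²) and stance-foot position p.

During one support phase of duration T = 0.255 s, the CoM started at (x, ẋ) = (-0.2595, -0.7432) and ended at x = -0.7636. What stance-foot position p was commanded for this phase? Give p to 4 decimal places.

p = 0.4490

ωT = 3.4338·0.255 = 0.875619; cosh(ωT) = 1.408482, sinh(ωT) = 0.991878
x(T) = p + (x₀−p)·cosh(ωT) + (ẋ₀/ω)·sinh(ωT) ⇒ p·(1 − cosh) = x(T) − x₀·cosh − (ẋ₀/ω)·sinh
numerator   = -0.7636 − (-0.2595)·1.408482 − (-0.7432/3.4338)·0.991878 = -0.183420
denominator = 1 − 1.408482 = -0.408482
p = -0.183420 / -0.408482 = 0.4490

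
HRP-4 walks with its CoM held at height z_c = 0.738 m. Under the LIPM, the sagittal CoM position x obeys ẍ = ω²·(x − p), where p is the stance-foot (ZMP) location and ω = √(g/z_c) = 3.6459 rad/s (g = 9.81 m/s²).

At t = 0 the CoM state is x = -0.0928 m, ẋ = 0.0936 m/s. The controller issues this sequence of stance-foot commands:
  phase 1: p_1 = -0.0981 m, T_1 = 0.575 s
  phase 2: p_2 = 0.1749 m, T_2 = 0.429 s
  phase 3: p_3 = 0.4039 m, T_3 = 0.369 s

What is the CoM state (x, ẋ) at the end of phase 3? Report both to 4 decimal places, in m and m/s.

phase 1: p=-0.0981, T=0.575, ωT=2.096392, cosh=4.129831, sinh=4.006932; start (x,ẋ)=(-0.092800, 0.093600) → end (x,ẋ)=(0.026657, 0.463979)
phase 2: p=0.1749, T=0.429, ωT=1.564091, cosh=2.493804, sinh=2.284526; start (x,ẋ)=(0.026657, 0.463979) → end (x,ẋ)=(0.095940, -0.077667)
phase 3: p=0.4039, T=0.369, ωT=1.345337, cosh=2.049966, sinh=1.789514; start (x,ẋ)=(0.095940, -0.077667) → end (x,ẋ)=(-0.265528, -2.168464)

x = -0.2655, ẋ = -2.1685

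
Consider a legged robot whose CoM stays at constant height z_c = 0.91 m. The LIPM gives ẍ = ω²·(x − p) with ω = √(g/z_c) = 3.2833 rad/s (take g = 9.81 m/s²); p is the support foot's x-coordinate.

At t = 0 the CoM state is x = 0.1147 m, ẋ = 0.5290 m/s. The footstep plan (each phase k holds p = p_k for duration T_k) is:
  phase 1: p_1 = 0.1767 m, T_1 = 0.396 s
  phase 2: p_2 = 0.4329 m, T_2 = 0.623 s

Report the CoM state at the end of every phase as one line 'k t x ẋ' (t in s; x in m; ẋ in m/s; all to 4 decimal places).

phase 1: p=0.1767, T=0.396, ωT=1.300187, cosh=1.971232, sinh=1.698751; start (x,ẋ)=(0.114700, 0.529000) → end (x,ẋ)=(0.328184, 0.696976)
phase 2: p=0.4329, T=0.623, ωT=2.045496, cosh=3.931154, sinh=3.801838; start (x,ẋ)=(0.328184, 0.696976) → end (x,ẋ)=(0.828295, 1.432790)

1 0.3960 0.3282 0.6970
2 1.0190 0.8283 1.4328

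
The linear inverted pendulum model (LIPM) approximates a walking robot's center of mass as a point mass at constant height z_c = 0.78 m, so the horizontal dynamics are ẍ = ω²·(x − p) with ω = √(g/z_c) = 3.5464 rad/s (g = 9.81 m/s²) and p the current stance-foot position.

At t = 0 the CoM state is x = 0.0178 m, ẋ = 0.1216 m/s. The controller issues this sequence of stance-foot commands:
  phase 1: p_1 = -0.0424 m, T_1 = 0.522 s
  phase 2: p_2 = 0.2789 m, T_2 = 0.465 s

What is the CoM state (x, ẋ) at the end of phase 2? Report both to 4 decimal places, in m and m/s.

x = 0.9777, ẋ = 2.6943

phase 1: p=-0.0424, T=0.522, ωT=1.851221, cosh=3.262317, sinh=3.105272; start (x,ẋ)=(0.017800, 0.121600) → end (x,ẋ)=(0.260466, 1.059652)
phase 2: p=0.2789, T=0.465, ωT=1.649076, cosh=2.697199, sinh=2.504972; start (x,ẋ)=(0.260466, 1.059652) → end (x,ẋ)=(0.977657, 2.694332)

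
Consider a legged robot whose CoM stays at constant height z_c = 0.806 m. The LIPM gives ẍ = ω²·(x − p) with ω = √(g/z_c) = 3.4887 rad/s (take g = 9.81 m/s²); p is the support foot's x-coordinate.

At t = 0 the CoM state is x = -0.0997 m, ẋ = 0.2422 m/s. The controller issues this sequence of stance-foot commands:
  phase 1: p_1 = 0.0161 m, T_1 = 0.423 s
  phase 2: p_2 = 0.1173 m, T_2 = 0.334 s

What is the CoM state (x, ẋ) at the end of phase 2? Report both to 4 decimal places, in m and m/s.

x = -0.3926, ẋ = -1.6227

phase 1: p=0.0161, T=0.423, ωT=1.475720, cosh=2.301399, sinh=2.072785; start (x,ẋ)=(-0.099700, 0.242200) → end (x,ẋ)=(-0.106501, -0.279989)
phase 2: p=0.1173, T=0.334, ωT=1.165226, cosh=1.759250, sinh=1.447397; start (x,ẋ)=(-0.106501, -0.279989) → end (x,ẋ)=(-0.392583, -1.622659)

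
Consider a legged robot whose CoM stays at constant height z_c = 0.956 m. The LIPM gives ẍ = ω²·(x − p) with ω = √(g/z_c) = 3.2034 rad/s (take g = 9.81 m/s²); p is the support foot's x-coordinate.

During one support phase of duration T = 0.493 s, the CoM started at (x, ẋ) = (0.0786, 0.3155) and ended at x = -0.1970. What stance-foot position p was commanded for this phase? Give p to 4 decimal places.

ωT = 3.2034·0.493 = 1.579276; cosh(ωT) = 2.528784, sinh(ωT) = 2.322659
x(T) = p + (x₀−p)·cosh(ωT) + (ẋ₀/ω)·sinh(ωT) ⇒ p·(1 − cosh) = x(T) − x₀·cosh − (ẋ₀/ω)·sinh
numerator   = -0.1970 − (0.0786)·2.528784 − (0.3155/3.2034)·2.322659 = -0.624519
denominator = 1 − 2.528784 = -1.528784
p = -0.624519 / -1.528784 = 0.4085

p = 0.4085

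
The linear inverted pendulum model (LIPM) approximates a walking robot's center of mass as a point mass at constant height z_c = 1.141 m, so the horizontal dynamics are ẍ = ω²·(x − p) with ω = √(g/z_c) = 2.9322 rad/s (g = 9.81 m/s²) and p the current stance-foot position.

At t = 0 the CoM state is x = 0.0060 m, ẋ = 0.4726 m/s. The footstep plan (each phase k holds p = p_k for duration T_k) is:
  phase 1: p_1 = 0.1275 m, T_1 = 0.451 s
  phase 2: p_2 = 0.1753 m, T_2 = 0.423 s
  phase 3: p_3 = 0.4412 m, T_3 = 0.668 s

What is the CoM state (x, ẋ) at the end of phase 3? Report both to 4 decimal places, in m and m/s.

phase 1: p=0.1275, T=0.451, ωT=1.322422, cosh=2.009494, sinh=1.743005; start (x,ẋ)=(0.006000, 0.472600) → end (x,ẋ)=(0.164277, 0.328720)
phase 2: p=0.1753, T=0.423, ωT=1.240321, cosh=1.873006, sinh=1.583715; start (x,ẋ)=(0.164277, 0.328720) → end (x,ẋ)=(0.332199, 0.564506)
phase 3: p=0.4412, T=0.668, ωT=1.958710, cosh=3.615606, sinh=3.474566; start (x,ẋ)=(0.332199, 0.564506) → end (x,ẋ)=(0.716018, 0.930516)

x = 0.7160, ẋ = 0.9305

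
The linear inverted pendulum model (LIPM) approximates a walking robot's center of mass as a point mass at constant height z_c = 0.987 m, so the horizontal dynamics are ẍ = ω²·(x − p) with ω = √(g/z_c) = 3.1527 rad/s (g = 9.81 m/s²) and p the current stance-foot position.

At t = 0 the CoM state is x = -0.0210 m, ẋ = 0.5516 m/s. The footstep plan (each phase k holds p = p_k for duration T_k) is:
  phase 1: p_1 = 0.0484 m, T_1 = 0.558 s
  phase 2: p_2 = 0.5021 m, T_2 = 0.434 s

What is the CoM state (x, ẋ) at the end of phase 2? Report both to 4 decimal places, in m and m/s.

phase 1: p=0.0484, T=0.558, ωT=1.759207, cosh=2.990005, sinh=2.817823; start (x,ẋ)=(-0.021000, 0.551600) → end (x,ẋ)=(0.333903, 1.032754)
phase 2: p=0.5021, T=0.434, ωT=1.368272, cosh=2.091551, sinh=1.837005; start (x,ẋ)=(0.333903, 1.032754) → end (x,ẋ)=(0.752070, 1.185942)

x = 0.7521, ẋ = 1.1859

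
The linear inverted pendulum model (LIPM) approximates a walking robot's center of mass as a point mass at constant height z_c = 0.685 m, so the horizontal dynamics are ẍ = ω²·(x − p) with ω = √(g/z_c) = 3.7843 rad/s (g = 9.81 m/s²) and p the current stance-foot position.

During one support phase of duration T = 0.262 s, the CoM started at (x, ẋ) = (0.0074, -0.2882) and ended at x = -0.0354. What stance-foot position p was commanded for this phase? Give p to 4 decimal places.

ωT = 3.7843·0.262 = 0.991487; cosh(ωT) = 1.533131, sinh(ωT) = 1.162107
x(T) = p + (x₀−p)·cosh(ωT) + (ẋ₀/ω)·sinh(ωT) ⇒ p·(1 − cosh) = x(T) − x₀·cosh − (ẋ₀/ω)·sinh
numerator   = -0.0354 − (0.0074)·1.533131 − (-0.2882/3.7843)·1.162107 = 0.041757
denominator = 1 − 1.533131 = -0.533131
p = 0.041757 / -0.533131 = -0.0783

p = -0.0783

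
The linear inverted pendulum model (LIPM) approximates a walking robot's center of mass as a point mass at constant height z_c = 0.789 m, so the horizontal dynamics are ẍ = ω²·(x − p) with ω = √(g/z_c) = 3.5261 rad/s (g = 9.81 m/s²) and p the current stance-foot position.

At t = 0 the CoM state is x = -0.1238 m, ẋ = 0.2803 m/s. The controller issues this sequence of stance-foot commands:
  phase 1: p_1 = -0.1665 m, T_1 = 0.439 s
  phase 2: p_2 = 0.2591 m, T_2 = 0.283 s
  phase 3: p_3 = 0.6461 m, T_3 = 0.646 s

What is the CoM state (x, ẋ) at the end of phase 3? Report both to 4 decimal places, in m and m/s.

phase 1: p=-0.1665, T=0.439, ωT=1.547958, cosh=2.457270, sinh=2.244588; start (x,ẋ)=(-0.123800, 0.280300) → end (x,ẋ)=(0.116854, 1.026728)
phase 2: p=0.2591, T=0.283, ωT=0.997886, cosh=1.540600, sinh=1.171942; start (x,ẋ)=(0.116854, 1.026728) → end (x,ẋ)=(0.381202, 0.993964)
phase 3: p=0.6461, T=0.646, ωT=2.277861, cosh=4.929145, sinh=4.826642; start (x,ẋ)=(0.381202, 0.993964) → end (x,ẋ)=(0.700949, 0.391031)

x = 0.7009, ẋ = 0.3910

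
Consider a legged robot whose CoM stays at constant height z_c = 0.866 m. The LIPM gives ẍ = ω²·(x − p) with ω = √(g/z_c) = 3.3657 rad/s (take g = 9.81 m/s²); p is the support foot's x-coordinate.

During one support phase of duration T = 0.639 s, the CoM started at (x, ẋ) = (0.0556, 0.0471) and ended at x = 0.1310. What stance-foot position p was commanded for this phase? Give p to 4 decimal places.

p = 0.0508

ωT = 3.3657·0.639 = 2.150682; cosh(ωT) = 4.353561, sinh(ωT) = 4.237157
x(T) = p + (x₀−p)·cosh(ωT) + (ẋ₀/ω)·sinh(ωT) ⇒ p·(1 − cosh) = x(T) − x₀·cosh − (ẋ₀/ω)·sinh
numerator   = 0.1310 − (0.0556)·4.353561 − (0.0471/3.3657)·4.237157 = -0.170353
denominator = 1 − 4.353561 = -3.353561
p = -0.170353 / -3.353561 = 0.0508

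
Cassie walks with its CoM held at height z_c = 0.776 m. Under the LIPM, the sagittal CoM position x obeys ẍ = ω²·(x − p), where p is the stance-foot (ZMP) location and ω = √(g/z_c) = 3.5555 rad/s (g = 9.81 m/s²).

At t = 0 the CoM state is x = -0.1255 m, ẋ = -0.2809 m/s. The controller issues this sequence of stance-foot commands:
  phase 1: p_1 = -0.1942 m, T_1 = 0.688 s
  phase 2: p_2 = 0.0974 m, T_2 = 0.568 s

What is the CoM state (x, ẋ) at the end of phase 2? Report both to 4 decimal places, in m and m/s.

x = -1.4678, ẋ = -5.4336

phase 1: p=-0.1942, T=0.688, ωT=2.446184, cosh=5.815417, sinh=5.728793; start (x,ẋ)=(-0.125500, -0.280900) → end (x,ẋ)=(-0.247281, -0.234219)
phase 2: p=0.0974, T=0.568, ωT=2.019524, cosh=3.833728, sinh=3.701009; start (x,ẋ)=(-0.247281, -0.234219) → end (x,ẋ)=(-1.467816, -5.433563)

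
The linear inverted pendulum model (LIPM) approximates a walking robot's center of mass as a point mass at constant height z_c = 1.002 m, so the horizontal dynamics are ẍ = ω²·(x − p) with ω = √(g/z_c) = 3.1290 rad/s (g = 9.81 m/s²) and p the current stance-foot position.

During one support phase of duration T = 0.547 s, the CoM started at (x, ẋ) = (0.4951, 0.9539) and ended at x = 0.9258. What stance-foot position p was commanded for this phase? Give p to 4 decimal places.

p = 0.7027

ωT = 3.1290·0.547 = 1.711563; cosh(ωT) = 2.859097, sinh(ωT) = 2.678513
x(T) = p + (x₀−p)·cosh(ωT) + (ẋ₀/ω)·sinh(ωT) ⇒ p·(1 − cosh) = x(T) − x₀·cosh − (ẋ₀/ω)·sinh
numerator   = 0.9258 − (0.4951)·2.859097 − (0.9539/3.1290)·2.678513 = -1.306304
denominator = 1 − 2.859097 = -1.859097
p = -1.306304 / -1.859097 = 0.7027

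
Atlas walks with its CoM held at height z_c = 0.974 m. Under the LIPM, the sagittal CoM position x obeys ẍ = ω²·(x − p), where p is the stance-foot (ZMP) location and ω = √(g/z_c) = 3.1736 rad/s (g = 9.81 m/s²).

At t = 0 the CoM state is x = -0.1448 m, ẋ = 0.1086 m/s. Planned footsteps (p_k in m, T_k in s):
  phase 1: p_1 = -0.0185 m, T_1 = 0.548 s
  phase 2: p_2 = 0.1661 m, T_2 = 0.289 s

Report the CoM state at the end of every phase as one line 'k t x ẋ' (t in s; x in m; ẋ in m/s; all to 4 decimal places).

1 0.5480 -0.2947 -0.7870
2 0.8370 -0.7631 -2.6792

phase 1: p=-0.0185, T=0.548, ωT=1.739133, cosh=2.934039, sinh=2.758366; start (x,ẋ)=(-0.144800, 0.108600) → end (x,ẋ)=(-0.294678, -0.786987)
phase 2: p=0.1661, T=0.289, ωT=0.917170, cosh=1.450924, sinh=1.051276; start (x,ẋ)=(-0.294678, -0.786987) → end (x,ẋ)=(-0.763149, -2.679167)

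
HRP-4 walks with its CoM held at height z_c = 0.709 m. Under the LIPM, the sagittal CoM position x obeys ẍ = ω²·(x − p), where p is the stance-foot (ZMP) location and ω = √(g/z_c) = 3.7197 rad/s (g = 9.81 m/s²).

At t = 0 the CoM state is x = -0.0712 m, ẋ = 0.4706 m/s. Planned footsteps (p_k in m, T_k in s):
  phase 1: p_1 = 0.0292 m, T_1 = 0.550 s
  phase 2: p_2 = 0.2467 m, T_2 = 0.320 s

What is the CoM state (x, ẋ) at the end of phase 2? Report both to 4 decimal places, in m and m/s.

phase 1: p=0.0292, T=0.550, ωT=2.045835, cosh=3.932444, sinh=3.803171; start (x,ẋ)=(-0.071200, 0.470600) → end (x,ẋ)=(0.115543, 0.430284)
phase 2: p=0.2467, T=0.320, ωT=1.190304, cosh=1.796105, sinh=1.491976; start (x,ẋ)=(0.115543, 0.430284) → end (x,ẋ)=(0.183716, 0.044953)

x = 0.1837, ẋ = 0.0450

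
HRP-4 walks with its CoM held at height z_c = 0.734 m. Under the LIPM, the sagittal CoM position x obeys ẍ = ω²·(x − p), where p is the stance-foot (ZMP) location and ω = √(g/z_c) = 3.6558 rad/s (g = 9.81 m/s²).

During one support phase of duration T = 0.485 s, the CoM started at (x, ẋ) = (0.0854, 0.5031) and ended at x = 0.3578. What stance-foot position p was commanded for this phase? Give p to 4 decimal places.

p = 0.1451

ωT = 3.6558·0.485 = 1.773063; cosh(ωT) = 3.029338, sinh(ωT) = 2.859526
x(T) = p + (x₀−p)·cosh(ωT) + (ẋ₀/ω)·sinh(ωT) ⇒ p·(1 − cosh) = x(T) − x₀·cosh − (ẋ₀/ω)·sinh
numerator   = 0.3578 − (0.0854)·3.029338 − (0.5031/3.6558)·2.859526 = -0.294425
denominator = 1 − 3.029338 = -2.029338
p = -0.294425 / -2.029338 = 0.1451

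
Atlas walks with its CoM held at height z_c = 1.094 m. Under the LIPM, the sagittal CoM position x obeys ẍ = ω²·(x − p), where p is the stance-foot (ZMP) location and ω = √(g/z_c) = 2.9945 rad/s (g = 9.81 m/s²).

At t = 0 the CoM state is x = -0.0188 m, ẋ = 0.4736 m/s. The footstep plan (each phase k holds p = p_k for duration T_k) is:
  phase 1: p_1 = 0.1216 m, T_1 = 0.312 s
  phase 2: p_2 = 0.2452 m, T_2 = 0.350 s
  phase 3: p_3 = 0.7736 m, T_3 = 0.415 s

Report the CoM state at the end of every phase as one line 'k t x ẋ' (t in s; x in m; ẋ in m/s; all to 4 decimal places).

1 0.3120 0.0856 0.2433
2 0.6620 0.0912 -0.2084
3 1.0770 -0.6177 -3.6366

phase 1: p=0.1216, T=0.312, ωT=0.934284, cosh=1.469129, sinh=1.076262; start (x,ẋ)=(-0.018800, 0.473600) → end (x,ẋ)=(0.085552, 0.243289)
phase 2: p=0.2452, T=0.350, ωT=1.048075, cosh=1.601384, sinh=1.250772; start (x,ẋ)=(0.085552, 0.243289) → end (x,ẋ)=(0.091162, -0.208351)
phase 3: p=0.7736, T=0.415, ωT=1.242717, cosh=1.876808, sinh=1.588209; start (x,ẋ)=(0.091162, -0.208351) → end (x,ẋ)=(-0.617709, -3.636637)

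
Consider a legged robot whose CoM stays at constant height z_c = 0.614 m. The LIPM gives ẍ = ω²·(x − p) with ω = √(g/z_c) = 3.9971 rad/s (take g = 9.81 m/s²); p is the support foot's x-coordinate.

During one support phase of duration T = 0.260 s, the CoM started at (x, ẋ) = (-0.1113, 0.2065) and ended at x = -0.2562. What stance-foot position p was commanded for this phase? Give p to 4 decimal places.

p = 0.2423

ωT = 3.9971·0.260 = 1.039246; cosh(ωT) = 1.590403, sinh(ωT) = 1.236682
x(T) = p + (x₀−p)·cosh(ωT) + (ẋ₀/ω)·sinh(ωT) ⇒ p·(1 − cosh) = x(T) − x₀·cosh − (ẋ₀/ω)·sinh
numerator   = -0.2562 − (-0.1113)·1.590403 − (0.2065/3.9971)·1.236682 = -0.143078
denominator = 1 − 1.590403 = -0.590403
p = -0.143078 / -0.590403 = 0.2423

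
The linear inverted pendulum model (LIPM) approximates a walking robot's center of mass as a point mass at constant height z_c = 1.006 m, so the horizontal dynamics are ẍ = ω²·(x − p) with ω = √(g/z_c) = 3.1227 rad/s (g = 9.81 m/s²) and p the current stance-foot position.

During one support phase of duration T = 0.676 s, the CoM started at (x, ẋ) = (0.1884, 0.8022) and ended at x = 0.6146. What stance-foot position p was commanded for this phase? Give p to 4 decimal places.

ωT = 3.1227·0.676 = 2.110945; cosh(ωT) = 4.188582, sinh(ωT) = 4.067459
x(T) = p + (x₀−p)·cosh(ωT) + (ẋ₀/ω)·sinh(ωT) ⇒ p·(1 − cosh) = x(T) − x₀·cosh − (ẋ₀/ω)·sinh
numerator   = 0.6146 − (0.1884)·4.188582 − (0.8022/3.1227)·4.067459 = -1.219431
denominator = 1 − 4.188582 = -3.188582
p = -1.219431 / -3.188582 = 0.3824

p = 0.3824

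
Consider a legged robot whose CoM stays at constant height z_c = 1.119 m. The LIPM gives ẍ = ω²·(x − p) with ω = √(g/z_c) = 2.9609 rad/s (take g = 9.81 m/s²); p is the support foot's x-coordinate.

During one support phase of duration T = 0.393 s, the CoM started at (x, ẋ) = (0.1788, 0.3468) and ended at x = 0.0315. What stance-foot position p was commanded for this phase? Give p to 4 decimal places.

p = 0.5969

ωT = 2.9609·0.393 = 1.163634; cosh(ωT) = 1.756947, sinh(ωT) = 1.444598
x(T) = p + (x₀−p)·cosh(ωT) + (ẋ₀/ω)·sinh(ωT) ⇒ p·(1 − cosh) = x(T) − x₀·cosh − (ẋ₀/ω)·sinh
numerator   = 0.0315 − (0.1788)·1.756947 − (0.3468/2.9609)·1.444598 = -0.451843
denominator = 1 − 1.756947 = -0.756947
p = -0.451843 / -0.756947 = 0.5969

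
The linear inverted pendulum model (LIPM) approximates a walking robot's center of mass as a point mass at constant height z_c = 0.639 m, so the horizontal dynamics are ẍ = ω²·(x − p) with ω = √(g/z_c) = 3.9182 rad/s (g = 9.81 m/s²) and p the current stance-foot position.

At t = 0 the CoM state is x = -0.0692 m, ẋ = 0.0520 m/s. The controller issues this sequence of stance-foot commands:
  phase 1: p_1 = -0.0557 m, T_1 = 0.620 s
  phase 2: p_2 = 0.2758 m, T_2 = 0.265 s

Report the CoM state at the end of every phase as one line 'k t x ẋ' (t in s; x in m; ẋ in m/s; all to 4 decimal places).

1 0.6200 -0.0582 -0.0005
2 0.8850 -0.2551 -1.6171

phase 1: p=-0.0557, T=0.620, ωT=2.429284, cosh=5.719426, sinh=5.631326; start (x,ẋ)=(-0.069200, 0.052000) → end (x,ẋ)=(-0.058177, -0.000463)
phase 2: p=0.2758, T=0.265, ωT=1.038323, cosh=1.589262, sinh=1.235214; start (x,ẋ)=(-0.058177, -0.000463) → end (x,ẋ)=(-0.255122, -1.617121)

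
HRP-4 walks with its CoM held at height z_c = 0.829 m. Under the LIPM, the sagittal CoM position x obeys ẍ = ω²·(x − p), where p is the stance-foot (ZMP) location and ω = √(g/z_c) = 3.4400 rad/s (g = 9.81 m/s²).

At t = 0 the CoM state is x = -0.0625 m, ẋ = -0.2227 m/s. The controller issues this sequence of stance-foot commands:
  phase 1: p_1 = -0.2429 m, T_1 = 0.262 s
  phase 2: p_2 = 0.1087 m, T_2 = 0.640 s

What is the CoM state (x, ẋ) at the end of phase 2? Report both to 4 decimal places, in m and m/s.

x = -0.2070, ẋ = -0.9899

phase 1: p=-0.2429, T=0.262, ωT=0.901280, cosh=1.434402, sinh=1.028352; start (x,ẋ)=(-0.062500, -0.222700) → end (x,ẋ)=(-0.050708, 0.318729)
phase 2: p=0.1087, T=0.640, ωT=2.201600, cosh=4.575046, sinh=4.464420; start (x,ẋ)=(-0.050708, 0.318729) → end (x,ẋ)=(-0.206952, -0.989921)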